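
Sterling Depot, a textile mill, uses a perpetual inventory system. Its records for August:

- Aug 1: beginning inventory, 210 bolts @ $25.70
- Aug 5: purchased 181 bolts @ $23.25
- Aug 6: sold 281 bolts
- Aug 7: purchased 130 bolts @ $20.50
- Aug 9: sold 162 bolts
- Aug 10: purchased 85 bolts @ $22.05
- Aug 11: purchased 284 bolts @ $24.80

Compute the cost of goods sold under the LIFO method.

COGS = $10,265.65

Aug 6, 281 sold [LIFO — newest first]: 181 @ $23.25 + 100 @ $25.70 = $6,778.25
Aug 9, 162 sold [LIFO — newest first]: 130 @ $20.50 + 32 @ $25.70 = $3,487.40
Total COGS = $6,778.25 + $3,487.40 = $10,265.65
Ending inventory: 78 @ $25.70 + 85 @ $22.05 + 284 @ $24.80 = $10,922.05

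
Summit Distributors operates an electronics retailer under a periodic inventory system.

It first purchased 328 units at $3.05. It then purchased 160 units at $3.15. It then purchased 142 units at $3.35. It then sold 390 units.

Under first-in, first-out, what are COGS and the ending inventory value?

COGS = $1,195.70; ending inventory = $784.40

Sale 1 (390) [FIFO — oldest first]: 328 @ $3.05 + 62 @ $3.15 = $1,195.70
Ending inventory: 98 @ $3.15 + 142 @ $3.35 = $784.40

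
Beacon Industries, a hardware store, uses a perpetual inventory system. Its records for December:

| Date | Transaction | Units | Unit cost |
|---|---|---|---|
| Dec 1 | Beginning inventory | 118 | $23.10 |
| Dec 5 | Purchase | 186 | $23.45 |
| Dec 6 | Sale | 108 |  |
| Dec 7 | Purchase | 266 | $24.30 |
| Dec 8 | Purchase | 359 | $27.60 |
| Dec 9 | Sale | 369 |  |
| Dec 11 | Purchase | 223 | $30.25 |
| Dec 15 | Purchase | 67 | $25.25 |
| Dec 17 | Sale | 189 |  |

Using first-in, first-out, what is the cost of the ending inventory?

Ending inventory = $15,696.30

Dec 6, 108 sold [FIFO — oldest first]: 108 @ $23.10 = $2,494.80
Dec 9, 369 sold [FIFO — oldest first]: 10 @ $23.10 + 186 @ $23.45 + 173 @ $24.30 = $8,796.60
Dec 17, 189 sold [FIFO — oldest first]: 93 @ $24.30 + 96 @ $27.60 = $4,909.50
Total COGS = $2,494.80 + $8,796.60 + $4,909.50 = $16,200.90
Ending inventory: 263 @ $27.60 + 223 @ $30.25 + 67 @ $25.25 = $15,696.30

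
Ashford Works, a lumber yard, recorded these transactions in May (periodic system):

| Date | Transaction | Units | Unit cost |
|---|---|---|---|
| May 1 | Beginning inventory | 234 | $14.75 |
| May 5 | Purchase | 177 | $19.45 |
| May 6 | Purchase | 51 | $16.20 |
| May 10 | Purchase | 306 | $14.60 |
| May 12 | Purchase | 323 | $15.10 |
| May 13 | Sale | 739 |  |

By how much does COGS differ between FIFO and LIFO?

FIFO COGS: 234 @ $14.75 + 177 @ $19.45 + 51 @ $16.20 + 277 @ $14.60 = $11,764.55
LIFO COGS: 323 @ $15.10 + 306 @ $14.60 + 51 @ $16.20 + 59 @ $19.45 = $11,318.65
Difference = |$11,764.55 − $11,318.65| = $445.90

$445.90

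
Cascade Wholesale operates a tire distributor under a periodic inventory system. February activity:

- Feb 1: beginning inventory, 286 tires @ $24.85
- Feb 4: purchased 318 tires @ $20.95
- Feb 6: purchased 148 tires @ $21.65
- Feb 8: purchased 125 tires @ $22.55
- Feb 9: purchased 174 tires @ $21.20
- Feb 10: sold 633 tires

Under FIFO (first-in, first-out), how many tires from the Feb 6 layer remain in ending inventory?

Feb 10, 633 sold [FIFO — oldest first]: 286 @ $24.85 + 318 @ $20.95 + 29 @ $21.65 = $14,397.05
Ending inventory: 119 @ $21.65 + 125 @ $22.55 + 174 @ $21.20 = $9,083.90

119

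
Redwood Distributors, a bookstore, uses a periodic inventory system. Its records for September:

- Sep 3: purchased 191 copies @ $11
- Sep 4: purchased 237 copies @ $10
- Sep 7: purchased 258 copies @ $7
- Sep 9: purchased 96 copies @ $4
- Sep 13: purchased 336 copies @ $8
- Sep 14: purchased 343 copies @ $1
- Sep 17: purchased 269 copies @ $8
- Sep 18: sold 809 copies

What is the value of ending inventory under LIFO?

Sep 18, 809 sold [LIFO — newest first]: 269 @ $8 + 343 @ $1 + 197 @ $8 = $4,071
Ending inventory: 191 @ $11 + 237 @ $10 + 258 @ $7 + 96 @ $4 + 139 @ $8 = $7,773

Ending inventory = $7,773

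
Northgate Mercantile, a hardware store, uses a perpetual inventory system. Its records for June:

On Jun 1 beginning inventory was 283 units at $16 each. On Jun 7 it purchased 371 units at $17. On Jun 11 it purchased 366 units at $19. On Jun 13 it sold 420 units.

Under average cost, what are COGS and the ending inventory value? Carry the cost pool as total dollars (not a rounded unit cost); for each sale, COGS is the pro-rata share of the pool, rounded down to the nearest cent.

COGS = $7,324.88; ending inventory = $10,464.12

After Jun 1: 283 on hand, pool $4,528.00 (≈ $16.0000 each)
After Jun 7: 654 on hand, pool $10,835.00 (≈ $16.5673 each)
After Jun 11: 1020 on hand, pool $17,789.00 (≈ $17.4402 each)
Jun 13, sell 420: 420/1020 × $17,789.00 → $7,324.88
Ending inventory (cost pool remaining) = $10,464.12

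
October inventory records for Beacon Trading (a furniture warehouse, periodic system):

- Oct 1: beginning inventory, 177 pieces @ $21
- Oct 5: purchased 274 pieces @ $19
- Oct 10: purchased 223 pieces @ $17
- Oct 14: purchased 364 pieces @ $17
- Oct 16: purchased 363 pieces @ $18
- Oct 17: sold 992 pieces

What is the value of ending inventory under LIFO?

Oct 17, 992 sold [LIFO — newest first]: 363 @ $18 + 364 @ $17 + 223 @ $17 + 42 @ $19 = $17,311
Ending inventory: 177 @ $21 + 232 @ $19 = $8,125

Ending inventory = $8,125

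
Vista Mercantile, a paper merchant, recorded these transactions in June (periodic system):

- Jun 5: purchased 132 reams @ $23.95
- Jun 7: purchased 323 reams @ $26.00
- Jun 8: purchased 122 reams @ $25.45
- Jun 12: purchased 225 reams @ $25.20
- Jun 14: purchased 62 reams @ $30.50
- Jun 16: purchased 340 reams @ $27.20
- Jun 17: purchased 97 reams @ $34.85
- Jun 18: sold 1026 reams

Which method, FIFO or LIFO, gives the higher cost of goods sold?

LIFO

FIFO COGS: 132 @ $23.95 + 323 @ $26.00 + 122 @ $25.45 + 225 @ $25.20 + 62 @ $30.50 + 162 @ $27.20 = $26,631.70
LIFO COGS: 97 @ $34.85 + 340 @ $27.20 + 62 @ $30.50 + 225 @ $25.20 + 122 @ $25.45 + 180 @ $26.00 = $27,974.35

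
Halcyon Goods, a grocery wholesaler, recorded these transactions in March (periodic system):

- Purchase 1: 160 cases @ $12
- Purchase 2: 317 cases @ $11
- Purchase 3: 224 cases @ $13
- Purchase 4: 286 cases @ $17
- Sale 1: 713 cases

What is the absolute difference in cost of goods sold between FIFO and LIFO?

FIFO COGS: 160 @ $12 + 317 @ $11 + 224 @ $13 + 12 @ $17 = $8,523
LIFO COGS: 286 @ $17 + 224 @ $13 + 203 @ $11 = $10,007
Difference = |$8,523 − $10,007| = $1,484

$1,484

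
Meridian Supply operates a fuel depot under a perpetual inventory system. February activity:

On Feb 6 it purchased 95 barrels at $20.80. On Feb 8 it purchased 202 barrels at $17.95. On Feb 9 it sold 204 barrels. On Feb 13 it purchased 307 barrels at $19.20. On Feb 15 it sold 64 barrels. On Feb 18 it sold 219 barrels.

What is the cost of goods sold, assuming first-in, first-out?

COGS = $9,249.90

Feb 9, 204 sold [FIFO — oldest first]: 95 @ $20.80 + 109 @ $17.95 = $3,932.55
Feb 15, 64 sold [FIFO — oldest first]: 64 @ $17.95 = $1,148.80
Feb 18, 219 sold [FIFO — oldest first]: 29 @ $17.95 + 190 @ $19.20 = $4,168.55
Total COGS = $3,932.55 + $1,148.80 + $4,168.55 = $9,249.90
Ending inventory: 117 @ $19.20 = $2,246.40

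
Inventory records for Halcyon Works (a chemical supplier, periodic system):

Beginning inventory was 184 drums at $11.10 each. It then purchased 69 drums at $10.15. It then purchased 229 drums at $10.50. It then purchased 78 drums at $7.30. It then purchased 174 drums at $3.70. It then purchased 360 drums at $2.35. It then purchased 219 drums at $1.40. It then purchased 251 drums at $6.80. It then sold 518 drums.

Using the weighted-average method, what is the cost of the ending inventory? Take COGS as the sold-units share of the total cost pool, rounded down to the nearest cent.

Ending inventory = $6,166.22

Sale 1, sell 518: 518/1564 × $9,219.85 → $3,053.63
Ending inventory (cost pool remaining) = $6,166.22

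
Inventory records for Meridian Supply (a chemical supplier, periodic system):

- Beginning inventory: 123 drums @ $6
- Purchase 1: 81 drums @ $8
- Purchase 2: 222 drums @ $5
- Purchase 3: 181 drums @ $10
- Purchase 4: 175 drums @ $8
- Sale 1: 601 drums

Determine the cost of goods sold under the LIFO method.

COGS = $4,504

Sale 1 (601) [LIFO — newest first]: 175 @ $8 + 181 @ $10 + 222 @ $5 + 23 @ $8 = $4,504
Ending inventory: 123 @ $6 + 58 @ $8 = $1,202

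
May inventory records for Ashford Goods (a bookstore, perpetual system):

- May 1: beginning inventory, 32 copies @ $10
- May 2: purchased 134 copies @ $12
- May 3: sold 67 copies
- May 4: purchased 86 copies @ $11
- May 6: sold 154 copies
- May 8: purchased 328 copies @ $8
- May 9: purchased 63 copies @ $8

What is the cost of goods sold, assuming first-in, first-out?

COGS = $2,533

May 3, 67 sold [FIFO — oldest first]: 32 @ $10 + 35 @ $12 = $740
May 6, 154 sold [FIFO — oldest first]: 99 @ $12 + 55 @ $11 = $1,793
Total COGS = $740 + $1,793 = $2,533
Ending inventory: 31 @ $11 + 328 @ $8 + 63 @ $8 = $3,469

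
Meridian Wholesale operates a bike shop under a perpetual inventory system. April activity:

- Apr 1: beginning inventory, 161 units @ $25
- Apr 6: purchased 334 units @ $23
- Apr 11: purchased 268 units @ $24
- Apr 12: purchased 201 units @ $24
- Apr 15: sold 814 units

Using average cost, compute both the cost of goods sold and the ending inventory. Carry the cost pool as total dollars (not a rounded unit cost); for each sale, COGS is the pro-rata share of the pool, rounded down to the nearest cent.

COGS = $19,389.91; ending inventory = $3,573.09

After Apr 1: 161 on hand, pool $4,025.00 (≈ $25.0000 each)
After Apr 6: 495 on hand, pool $11,707.00 (≈ $23.6505 each)
After Apr 11: 763 on hand, pool $18,139.00 (≈ $23.7733 each)
After Apr 12: 964 on hand, pool $22,963.00 (≈ $23.8205 each)
Apr 15, sell 814: 814/964 × $22,963.00 → $19,389.91
Ending inventory (cost pool remaining) = $3,573.09
Check: goods available $22,963.00 = COGS $19,389.91 + ending $3,573.09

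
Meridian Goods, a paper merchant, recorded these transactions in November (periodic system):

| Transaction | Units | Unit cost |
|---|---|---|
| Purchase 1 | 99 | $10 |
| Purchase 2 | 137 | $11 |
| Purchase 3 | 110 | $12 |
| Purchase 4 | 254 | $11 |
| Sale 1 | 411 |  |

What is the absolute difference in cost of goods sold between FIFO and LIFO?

FIFO COGS: 99 @ $10 + 137 @ $11 + 110 @ $12 + 65 @ $11 = $4,532
LIFO COGS: 254 @ $11 + 110 @ $12 + 47 @ $11 = $4,631
Difference = |$4,532 − $4,631| = $99

$99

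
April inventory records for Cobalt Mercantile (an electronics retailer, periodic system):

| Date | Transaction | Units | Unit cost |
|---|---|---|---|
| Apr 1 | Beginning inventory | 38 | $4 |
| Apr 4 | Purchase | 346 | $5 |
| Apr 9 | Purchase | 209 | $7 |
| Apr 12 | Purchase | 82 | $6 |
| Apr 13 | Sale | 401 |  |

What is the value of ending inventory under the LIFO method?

Apr 13, 401 sold [LIFO — newest first]: 82 @ $6 + 209 @ $7 + 110 @ $5 = $2,505
Ending inventory: 38 @ $4 + 236 @ $5 = $1,332

Ending inventory = $1,332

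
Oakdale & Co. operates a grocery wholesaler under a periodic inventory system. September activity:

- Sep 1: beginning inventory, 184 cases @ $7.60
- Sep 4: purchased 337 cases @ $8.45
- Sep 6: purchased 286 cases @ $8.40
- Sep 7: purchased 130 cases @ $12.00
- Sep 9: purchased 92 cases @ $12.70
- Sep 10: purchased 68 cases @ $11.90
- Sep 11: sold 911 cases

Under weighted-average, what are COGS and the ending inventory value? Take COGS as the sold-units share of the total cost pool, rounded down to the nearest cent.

COGS = $8,458.97; ending inventory = $1,727.08

Sep 11, sell 911: 911/1097 × $10,186.05 → $8,458.97
Ending inventory (cost pool remaining) = $1,727.08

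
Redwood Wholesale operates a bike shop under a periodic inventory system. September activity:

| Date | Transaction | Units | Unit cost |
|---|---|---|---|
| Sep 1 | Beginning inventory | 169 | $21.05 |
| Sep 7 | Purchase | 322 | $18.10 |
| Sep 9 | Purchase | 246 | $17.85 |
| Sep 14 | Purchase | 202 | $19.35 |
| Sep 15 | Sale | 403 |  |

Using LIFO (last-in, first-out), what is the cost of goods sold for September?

COGS = $7,496.55

Sep 15, 403 sold [LIFO — newest first]: 202 @ $19.35 + 201 @ $17.85 = $7,496.55
Ending inventory: 169 @ $21.05 + 322 @ $18.10 + 45 @ $17.85 = $10,188.90
Check: goods available $17,685.45 = COGS $7,496.55 + ending $10,188.90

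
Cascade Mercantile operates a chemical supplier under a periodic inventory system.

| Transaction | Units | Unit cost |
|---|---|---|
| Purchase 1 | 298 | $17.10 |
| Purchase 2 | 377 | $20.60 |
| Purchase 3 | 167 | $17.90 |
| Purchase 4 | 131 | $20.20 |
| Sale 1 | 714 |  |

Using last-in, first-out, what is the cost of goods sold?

COGS = $14,068.60

Sale 1 (714) [LIFO — newest first]: 131 @ $20.20 + 167 @ $17.90 + 377 @ $20.60 + 39 @ $17.10 = $14,068.60
Ending inventory: 259 @ $17.10 = $4,428.90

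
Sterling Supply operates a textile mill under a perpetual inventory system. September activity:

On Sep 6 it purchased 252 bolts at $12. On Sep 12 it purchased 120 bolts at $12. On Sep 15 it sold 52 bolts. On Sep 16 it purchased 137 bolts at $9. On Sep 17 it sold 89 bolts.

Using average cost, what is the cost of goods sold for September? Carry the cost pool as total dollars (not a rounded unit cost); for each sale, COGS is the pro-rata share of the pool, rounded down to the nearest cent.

After Sep 6: 252 on hand, pool $3,024.00 (≈ $12.0000 each)
After Sep 12: 372 on hand, pool $4,464.00 (≈ $12.0000 each)
Sep 15, sell 52: 52/372 × $4,464.00 → $624.00
After Sep 16: 457 on hand, pool $5,073.00 (≈ $11.1007 each)
Sep 17, sell 89: 89/457 × $5,073.00 → $987.95
Total COGS = $624.00 + $987.95 = $1,611.95
Ending inventory (cost pool remaining) = $4,085.05

COGS = $1,611.95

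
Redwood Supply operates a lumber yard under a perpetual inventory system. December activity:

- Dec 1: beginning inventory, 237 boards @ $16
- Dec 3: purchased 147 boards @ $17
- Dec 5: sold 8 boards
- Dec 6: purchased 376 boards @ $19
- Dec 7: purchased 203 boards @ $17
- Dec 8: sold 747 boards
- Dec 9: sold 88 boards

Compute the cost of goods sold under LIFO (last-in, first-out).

COGS = $14,966

Dec 5, 8 sold [LIFO — newest first]: 8 @ $17 = $136
Dec 8, 747 sold [LIFO — newest first]: 203 @ $17 + 376 @ $19 + 139 @ $17 + 29 @ $16 = $13,422
Dec 9, 88 sold [LIFO — newest first]: 88 @ $16 = $1,408
Total COGS = $136 + $13,422 + $1,408 = $14,966
Ending inventory: 120 @ $16 = $1,920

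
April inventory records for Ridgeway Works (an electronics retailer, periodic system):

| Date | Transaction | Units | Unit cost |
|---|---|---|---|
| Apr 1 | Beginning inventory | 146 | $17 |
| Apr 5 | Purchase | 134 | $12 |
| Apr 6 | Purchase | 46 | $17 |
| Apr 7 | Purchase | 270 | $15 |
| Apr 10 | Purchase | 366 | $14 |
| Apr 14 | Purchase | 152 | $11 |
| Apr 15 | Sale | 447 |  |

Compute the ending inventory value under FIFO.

Apr 15, 447 sold [FIFO — oldest first]: 146 @ $17 + 134 @ $12 + 46 @ $17 + 121 @ $15 = $6,687
Ending inventory: 149 @ $15 + 366 @ $14 + 152 @ $11 = $9,031

Ending inventory = $9,031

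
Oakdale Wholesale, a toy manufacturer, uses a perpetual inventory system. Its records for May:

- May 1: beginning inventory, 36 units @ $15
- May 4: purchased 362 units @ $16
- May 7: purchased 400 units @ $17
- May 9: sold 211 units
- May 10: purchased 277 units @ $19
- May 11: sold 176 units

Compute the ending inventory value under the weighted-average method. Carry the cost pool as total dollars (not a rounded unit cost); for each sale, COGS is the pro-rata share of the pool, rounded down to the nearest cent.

Ending inventory = $11,882.94

After May 1: 36 on hand, pool $540.00 (≈ $15.0000 each)
After May 4: 398 on hand, pool $6,332.00 (≈ $15.9095 each)
After May 7: 798 on hand, pool $13,132.00 (≈ $16.4561 each)
May 9, sell 211: 211/798 × $13,132.00 → $3,472.24
After May 10: 864 on hand, pool $14,922.76 (≈ $17.2717 each)
May 11, sell 176: 176/864 × $14,922.76 → $3,039.82
Total COGS = $3,472.24 + $3,039.82 = $6,512.06
Ending inventory (cost pool remaining) = $11,882.94
Check: goods available $18,395.00 = COGS $6,512.06 + ending $11,882.94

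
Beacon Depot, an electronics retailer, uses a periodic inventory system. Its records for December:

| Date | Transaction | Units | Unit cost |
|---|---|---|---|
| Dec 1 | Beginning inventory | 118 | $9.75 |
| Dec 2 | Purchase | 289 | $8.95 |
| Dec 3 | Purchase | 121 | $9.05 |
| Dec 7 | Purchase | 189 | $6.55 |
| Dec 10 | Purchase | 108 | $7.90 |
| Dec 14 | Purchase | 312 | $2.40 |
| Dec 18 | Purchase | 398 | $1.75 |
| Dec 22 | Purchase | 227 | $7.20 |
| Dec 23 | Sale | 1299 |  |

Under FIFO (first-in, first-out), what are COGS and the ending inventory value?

Dec 23, 1299 sold [FIFO — oldest first]: 118 @ $9.75 + 289 @ $8.95 + 121 @ $9.05 + 189 @ $6.55 + 108 @ $7.90 + 312 @ $2.40 + 162 @ $1.75 = $7,955.55
Ending inventory: 236 @ $1.75 + 227 @ $7.20 = $2,047.40
Check: goods available $10,002.95 = COGS $7,955.55 + ending $2,047.40

COGS = $7,955.55; ending inventory = $2,047.40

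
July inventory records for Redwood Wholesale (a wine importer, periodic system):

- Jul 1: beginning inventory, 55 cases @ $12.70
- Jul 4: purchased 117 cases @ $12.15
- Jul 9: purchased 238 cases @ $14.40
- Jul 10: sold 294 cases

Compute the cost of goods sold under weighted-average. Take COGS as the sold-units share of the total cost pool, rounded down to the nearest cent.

COGS = $3,977.78

Jul 10, sell 294: 294/410 × $5,547.25 → $3,977.78
Ending inventory (cost pool remaining) = $1,569.47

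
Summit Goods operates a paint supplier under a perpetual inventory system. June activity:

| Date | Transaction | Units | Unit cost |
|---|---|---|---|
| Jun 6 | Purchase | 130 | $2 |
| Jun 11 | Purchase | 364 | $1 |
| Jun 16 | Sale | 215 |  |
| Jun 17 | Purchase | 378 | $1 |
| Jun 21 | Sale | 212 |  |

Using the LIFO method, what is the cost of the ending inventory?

Jun 16, 215 sold [LIFO — newest first]: 215 @ $1 = $215
Jun 21, 212 sold [LIFO — newest first]: 212 @ $1 = $212
Total COGS = $215 + $212 = $427
Ending inventory: 130 @ $2 + 149 @ $1 + 166 @ $1 = $575
Check: goods available $1,002 = COGS $427 + ending $575

Ending inventory = $575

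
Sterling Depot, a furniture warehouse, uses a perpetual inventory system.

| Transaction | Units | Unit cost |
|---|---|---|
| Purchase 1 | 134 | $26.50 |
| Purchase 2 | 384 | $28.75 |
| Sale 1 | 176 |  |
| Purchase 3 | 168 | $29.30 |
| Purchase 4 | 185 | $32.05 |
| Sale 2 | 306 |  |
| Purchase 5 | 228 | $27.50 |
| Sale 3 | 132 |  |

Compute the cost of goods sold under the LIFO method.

COGS = $18,164.55

Sale 1 (176) [LIFO — newest first]: 176 @ $28.75 = $5,060.00
Sale 2 (306) [LIFO — newest first]: 185 @ $32.05 + 121 @ $29.30 = $9,474.55
Sale 3 (132) [LIFO — newest first]: 132 @ $27.50 = $3,630.00
Total COGS = $5,060.00 + $9,474.55 + $3,630.00 = $18,164.55
Ending inventory: 134 @ $26.50 + 208 @ $28.75 + 47 @ $29.30 + 96 @ $27.50 = $13,548.10
Check: goods available $31,712.65 = COGS $18,164.55 + ending $13,548.10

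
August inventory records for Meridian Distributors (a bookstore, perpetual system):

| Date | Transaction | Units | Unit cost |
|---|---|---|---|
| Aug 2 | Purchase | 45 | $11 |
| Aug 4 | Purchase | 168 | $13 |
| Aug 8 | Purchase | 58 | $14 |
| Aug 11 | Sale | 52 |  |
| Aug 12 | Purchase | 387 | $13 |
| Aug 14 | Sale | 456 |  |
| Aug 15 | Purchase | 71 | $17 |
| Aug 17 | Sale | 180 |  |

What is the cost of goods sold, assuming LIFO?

Aug 11, 52 sold [LIFO — newest first]: 52 @ $14 = $728
Aug 14, 456 sold [LIFO — newest first]: 387 @ $13 + 6 @ $14 + 63 @ $13 = $5,934
Aug 17, 180 sold [LIFO — newest first]: 71 @ $17 + 105 @ $13 + 4 @ $11 = $2,616
Total COGS = $728 + $5,934 + $2,616 = $9,278
Ending inventory: 41 @ $11 = $451

COGS = $9,278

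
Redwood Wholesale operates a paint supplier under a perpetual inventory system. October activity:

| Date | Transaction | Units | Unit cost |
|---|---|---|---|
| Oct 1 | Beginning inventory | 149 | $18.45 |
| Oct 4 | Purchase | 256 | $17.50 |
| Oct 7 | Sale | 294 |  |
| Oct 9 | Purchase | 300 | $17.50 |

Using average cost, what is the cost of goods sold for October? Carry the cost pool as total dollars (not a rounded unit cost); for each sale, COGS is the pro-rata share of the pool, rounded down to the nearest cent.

After Oct 1: 149 on hand, pool $2,749.05 (≈ $18.4500 each)
After Oct 4: 405 on hand, pool $7,229.05 (≈ $17.8495 each)
Oct 7, sell 294: 294/405 × $7,229.05 → $5,247.75
After Oct 9: 411 on hand, pool $7,231.30 (≈ $17.5944 each)
Ending inventory (cost pool remaining) = $7,231.30

COGS = $5,247.75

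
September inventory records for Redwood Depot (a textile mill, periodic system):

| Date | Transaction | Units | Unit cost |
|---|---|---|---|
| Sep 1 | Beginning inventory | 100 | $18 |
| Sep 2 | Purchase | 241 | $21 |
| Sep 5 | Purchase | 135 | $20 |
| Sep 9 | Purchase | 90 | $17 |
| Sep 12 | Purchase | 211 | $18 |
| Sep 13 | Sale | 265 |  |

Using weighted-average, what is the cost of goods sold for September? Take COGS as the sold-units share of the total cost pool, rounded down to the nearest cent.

COGS = $5,077.97

Sep 13, sell 265: 265/777 × $14,889.00 → $5,077.97
Ending inventory (cost pool remaining) = $9,811.03
Check: goods available $14,889.00 = COGS $5,077.97 + ending $9,811.03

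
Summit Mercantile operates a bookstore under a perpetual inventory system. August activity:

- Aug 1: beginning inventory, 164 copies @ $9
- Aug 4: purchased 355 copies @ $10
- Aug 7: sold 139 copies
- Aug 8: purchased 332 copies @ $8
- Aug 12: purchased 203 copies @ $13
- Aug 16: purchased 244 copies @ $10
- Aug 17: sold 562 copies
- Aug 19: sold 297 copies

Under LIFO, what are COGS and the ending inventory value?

Aug 7, 139 sold [LIFO — newest first]: 139 @ $10 = $1,390
Aug 17, 562 sold [LIFO — newest first]: 244 @ $10 + 203 @ $13 + 115 @ $8 = $5,999
Aug 19, 297 sold [LIFO — newest first]: 217 @ $8 + 80 @ $10 = $2,536
Total COGS = $1,390 + $5,999 + $2,536 = $9,925
Ending inventory: 164 @ $9 + 136 @ $10 = $2,836
Check: goods available $12,761 = COGS $9,925 + ending $2,836

COGS = $9,925; ending inventory = $2,836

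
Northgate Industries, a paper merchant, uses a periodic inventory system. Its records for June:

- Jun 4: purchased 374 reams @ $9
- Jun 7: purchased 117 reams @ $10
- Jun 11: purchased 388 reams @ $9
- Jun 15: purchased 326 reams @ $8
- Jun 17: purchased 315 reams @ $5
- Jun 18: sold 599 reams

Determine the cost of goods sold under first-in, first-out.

Jun 18, 599 sold [FIFO — oldest first]: 374 @ $9 + 117 @ $10 + 108 @ $9 = $5,508
Ending inventory: 280 @ $9 + 326 @ $8 + 315 @ $5 = $6,703
Check: goods available $12,211 = COGS $5,508 + ending $6,703

COGS = $5,508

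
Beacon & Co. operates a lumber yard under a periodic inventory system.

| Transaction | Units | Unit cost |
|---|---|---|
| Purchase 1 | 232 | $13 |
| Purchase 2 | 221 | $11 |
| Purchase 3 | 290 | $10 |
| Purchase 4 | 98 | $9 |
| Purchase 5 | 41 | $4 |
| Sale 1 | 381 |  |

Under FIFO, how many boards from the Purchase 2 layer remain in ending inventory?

72

Sale 1 (381) [FIFO — oldest first]: 232 @ $13 + 149 @ $11 = $4,655
Ending inventory: 72 @ $11 + 290 @ $10 + 98 @ $9 + 41 @ $4 = $4,738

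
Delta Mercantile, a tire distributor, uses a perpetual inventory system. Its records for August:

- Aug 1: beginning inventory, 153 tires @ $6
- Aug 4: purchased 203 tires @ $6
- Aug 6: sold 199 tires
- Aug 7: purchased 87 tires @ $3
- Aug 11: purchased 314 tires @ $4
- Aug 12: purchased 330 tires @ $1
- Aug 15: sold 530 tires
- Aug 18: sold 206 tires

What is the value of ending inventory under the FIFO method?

Ending inventory = $152

Aug 6, 199 sold [FIFO — oldest first]: 153 @ $6 + 46 @ $6 = $1,194
Aug 15, 530 sold [FIFO — oldest first]: 157 @ $6 + 87 @ $3 + 286 @ $4 = $2,347
Aug 18, 206 sold [FIFO — oldest first]: 28 @ $4 + 178 @ $1 = $290
Total COGS = $1,194 + $2,347 + $290 = $3,831
Ending inventory: 152 @ $1 = $152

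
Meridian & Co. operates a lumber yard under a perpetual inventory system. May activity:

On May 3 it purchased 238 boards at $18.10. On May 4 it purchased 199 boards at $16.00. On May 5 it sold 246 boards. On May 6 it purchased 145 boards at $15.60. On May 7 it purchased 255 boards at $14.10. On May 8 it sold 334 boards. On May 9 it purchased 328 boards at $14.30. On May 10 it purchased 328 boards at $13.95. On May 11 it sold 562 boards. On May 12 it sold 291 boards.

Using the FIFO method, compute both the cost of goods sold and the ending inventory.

COGS = $21,778.30; ending inventory = $837.00

May 5, 246 sold [FIFO — oldest first]: 238 @ $18.10 + 8 @ $16.00 = $4,435.80
May 8, 334 sold [FIFO — oldest first]: 191 @ $16.00 + 143 @ $15.60 = $5,286.80
May 11, 562 sold [FIFO — oldest first]: 2 @ $15.60 + 255 @ $14.10 + 305 @ $14.30 = $7,988.20
May 12, 291 sold [FIFO — oldest first]: 23 @ $14.30 + 268 @ $13.95 = $4,067.50
Total COGS = $4,435.80 + $5,286.80 + $7,988.20 + $4,067.50 = $21,778.30
Ending inventory: 60 @ $13.95 = $837.00
Check: goods available $22,615.30 = COGS $21,778.30 + ending $837.00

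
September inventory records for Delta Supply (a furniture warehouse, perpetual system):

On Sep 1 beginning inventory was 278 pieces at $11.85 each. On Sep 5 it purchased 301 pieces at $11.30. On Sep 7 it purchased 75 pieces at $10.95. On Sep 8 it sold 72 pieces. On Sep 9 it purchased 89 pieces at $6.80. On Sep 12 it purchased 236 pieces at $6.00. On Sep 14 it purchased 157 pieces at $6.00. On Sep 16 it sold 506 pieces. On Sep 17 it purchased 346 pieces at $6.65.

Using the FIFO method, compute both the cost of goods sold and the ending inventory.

COGS = $6,684.30; ending inventory = $6,096.65

Sep 8, 72 sold [FIFO — oldest first]: 72 @ $11.85 = $853.20
Sep 16, 506 sold [FIFO — oldest first]: 206 @ $11.85 + 300 @ $11.30 = $5,831.10
Total COGS = $853.20 + $5,831.10 = $6,684.30
Ending inventory: 1 @ $11.30 + 75 @ $10.95 + 89 @ $6.80 + 236 @ $6.00 + 157 @ $6.00 + 346 @ $6.65 = $6,096.65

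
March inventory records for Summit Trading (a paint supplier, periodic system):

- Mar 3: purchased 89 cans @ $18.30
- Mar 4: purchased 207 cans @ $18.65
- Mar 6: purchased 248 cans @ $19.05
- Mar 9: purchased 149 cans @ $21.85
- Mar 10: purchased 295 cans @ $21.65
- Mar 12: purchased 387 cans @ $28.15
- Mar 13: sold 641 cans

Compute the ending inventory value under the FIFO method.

Mar 13, 641 sold [FIFO — oldest first]: 89 @ $18.30 + 207 @ $18.65 + 248 @ $19.05 + 97 @ $21.85 = $12,333.10
Ending inventory: 52 @ $21.85 + 295 @ $21.65 + 387 @ $28.15 = $18,417.00

Ending inventory = $18,417.00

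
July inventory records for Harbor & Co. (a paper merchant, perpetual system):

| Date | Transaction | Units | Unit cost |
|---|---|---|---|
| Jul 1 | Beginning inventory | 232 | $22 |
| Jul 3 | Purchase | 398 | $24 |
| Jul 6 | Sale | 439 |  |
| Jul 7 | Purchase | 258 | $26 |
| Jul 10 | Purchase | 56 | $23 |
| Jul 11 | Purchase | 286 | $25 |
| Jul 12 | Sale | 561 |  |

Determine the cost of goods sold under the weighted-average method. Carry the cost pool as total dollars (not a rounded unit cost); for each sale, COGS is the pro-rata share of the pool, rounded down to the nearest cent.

After Jul 1: 232 on hand, pool $5,104.00 (≈ $22.0000 each)
After Jul 3: 630 on hand, pool $14,656.00 (≈ $23.2635 each)
Jul 6, sell 439: 439/630 × $14,656.00 → $10,212.67
After Jul 7: 449 on hand, pool $11,151.33 (≈ $24.8359 each)
After Jul 10: 505 on hand, pool $12,439.33 (≈ $24.6323 each)
After Jul 11: 791 on hand, pool $19,589.33 (≈ $24.7653 each)
Jul 12, sell 561: 561/791 × $19,589.33 → $13,893.31
Total COGS = $10,212.67 + $13,893.31 = $24,105.98
Ending inventory (cost pool remaining) = $5,696.02

COGS = $24,105.98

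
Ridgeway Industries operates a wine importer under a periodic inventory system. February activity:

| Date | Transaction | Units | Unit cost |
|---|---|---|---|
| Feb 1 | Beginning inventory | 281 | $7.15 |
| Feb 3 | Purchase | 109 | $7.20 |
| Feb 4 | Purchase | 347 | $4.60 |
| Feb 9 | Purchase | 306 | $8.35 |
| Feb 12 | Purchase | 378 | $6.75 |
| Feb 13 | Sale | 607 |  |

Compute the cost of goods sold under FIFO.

COGS = $3,792.15

Feb 13, 607 sold [FIFO — oldest first]: 281 @ $7.15 + 109 @ $7.20 + 217 @ $4.60 = $3,792.15
Ending inventory: 130 @ $4.60 + 306 @ $8.35 + 378 @ $6.75 = $5,704.60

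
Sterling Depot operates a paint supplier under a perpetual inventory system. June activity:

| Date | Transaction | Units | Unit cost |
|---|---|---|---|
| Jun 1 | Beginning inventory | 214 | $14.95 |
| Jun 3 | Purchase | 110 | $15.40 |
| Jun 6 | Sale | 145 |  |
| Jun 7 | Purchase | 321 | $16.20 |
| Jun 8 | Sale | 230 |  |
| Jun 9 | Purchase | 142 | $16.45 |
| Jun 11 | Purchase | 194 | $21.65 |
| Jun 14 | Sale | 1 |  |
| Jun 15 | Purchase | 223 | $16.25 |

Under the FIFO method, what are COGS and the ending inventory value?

Jun 6, 145 sold [FIFO — oldest first]: 145 @ $14.95 = $2,167.75
Jun 8, 230 sold [FIFO — oldest first]: 69 @ $14.95 + 110 @ $15.40 + 51 @ $16.20 = $3,551.75
Jun 14, 1 sold [FIFO — oldest first]: 1 @ $16.20 = $16.20
Total COGS = $2,167.75 + $3,551.75 + $16.20 = $5,735.70
Ending inventory: 269 @ $16.20 + 142 @ $16.45 + 194 @ $21.65 + 223 @ $16.25 = $14,517.55

COGS = $5,735.70; ending inventory = $14,517.55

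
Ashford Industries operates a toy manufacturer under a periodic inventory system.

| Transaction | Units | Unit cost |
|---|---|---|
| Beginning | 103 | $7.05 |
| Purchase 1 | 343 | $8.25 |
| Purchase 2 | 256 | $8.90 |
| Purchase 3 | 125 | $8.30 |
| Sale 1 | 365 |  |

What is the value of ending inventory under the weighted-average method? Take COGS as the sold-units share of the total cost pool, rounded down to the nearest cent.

Ending inventory = $3,838.91

Sale 1, sell 365: 365/827 × $6,871.80 → $3,032.89
Ending inventory (cost pool remaining) = $3,838.91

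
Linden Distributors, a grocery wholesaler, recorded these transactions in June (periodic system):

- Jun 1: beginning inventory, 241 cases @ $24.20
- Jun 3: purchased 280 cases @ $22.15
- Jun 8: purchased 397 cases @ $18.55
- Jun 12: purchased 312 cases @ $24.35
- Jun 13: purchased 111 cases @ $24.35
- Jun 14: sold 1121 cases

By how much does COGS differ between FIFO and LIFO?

$33.00

FIFO COGS: 241 @ $24.20 + 280 @ $22.15 + 397 @ $18.55 + 203 @ $24.35 = $24,341.60
LIFO COGS: 111 @ $24.35 + 312 @ $24.35 + 397 @ $18.55 + 280 @ $22.15 + 21 @ $24.20 = $24,374.60
Difference = |$24,341.60 − $24,374.60| = $33.00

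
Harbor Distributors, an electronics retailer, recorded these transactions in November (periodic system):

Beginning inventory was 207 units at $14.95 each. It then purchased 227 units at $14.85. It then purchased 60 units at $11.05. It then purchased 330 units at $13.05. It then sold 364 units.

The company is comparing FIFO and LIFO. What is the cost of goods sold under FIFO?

COGS = $5,426.10

FIFO COGS: 207 @ $14.95 + 157 @ $14.85 = $5,426.10
LIFO COGS: 330 @ $13.05 + 34 @ $11.05 = $4,682.20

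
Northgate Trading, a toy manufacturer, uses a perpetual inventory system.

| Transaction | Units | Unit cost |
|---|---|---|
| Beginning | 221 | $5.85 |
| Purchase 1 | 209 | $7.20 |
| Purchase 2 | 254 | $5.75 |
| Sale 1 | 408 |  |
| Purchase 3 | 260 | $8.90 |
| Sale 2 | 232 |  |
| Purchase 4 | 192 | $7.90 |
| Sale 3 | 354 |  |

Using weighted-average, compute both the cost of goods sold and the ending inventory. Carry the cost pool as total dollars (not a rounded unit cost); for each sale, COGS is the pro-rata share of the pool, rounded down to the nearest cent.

After Beginning: 221 on hand, pool $1,292.85 (≈ $5.8500 each)
After Purchase 1: 430 on hand, pool $2,797.65 (≈ $6.5062 each)
After Purchase 2: 684 on hand, pool $4,258.15 (≈ $6.2254 each)
Sale 1, sell 408: 408/684 × $4,258.15 → $2,539.94
After Purchase 3: 536 on hand, pool $4,032.21 (≈ $7.5228 each)
Sale 2, sell 232: 232/536 × $4,032.21 → $1,745.28
After Purchase 4: 496 on hand, pool $3,803.73 (≈ $7.6688 each)
Sale 3, sell 354: 354/496 × $3,803.73 → $2,714.75
Total COGS = $2,539.94 + $1,745.28 + $2,714.75 = $6,999.97
Ending inventory (cost pool remaining) = $1,088.98

COGS = $6,999.97; ending inventory = $1,088.98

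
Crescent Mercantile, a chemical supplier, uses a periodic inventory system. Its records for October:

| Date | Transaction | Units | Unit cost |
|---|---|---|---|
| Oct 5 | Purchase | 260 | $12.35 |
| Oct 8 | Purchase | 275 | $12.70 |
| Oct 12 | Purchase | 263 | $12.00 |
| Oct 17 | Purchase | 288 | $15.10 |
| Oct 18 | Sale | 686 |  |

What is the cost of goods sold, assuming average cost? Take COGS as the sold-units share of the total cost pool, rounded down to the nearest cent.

COGS = $8,975.04

Oct 18, sell 686: 686/1086 × $14,208.30 → $8,975.04
Ending inventory (cost pool remaining) = $5,233.26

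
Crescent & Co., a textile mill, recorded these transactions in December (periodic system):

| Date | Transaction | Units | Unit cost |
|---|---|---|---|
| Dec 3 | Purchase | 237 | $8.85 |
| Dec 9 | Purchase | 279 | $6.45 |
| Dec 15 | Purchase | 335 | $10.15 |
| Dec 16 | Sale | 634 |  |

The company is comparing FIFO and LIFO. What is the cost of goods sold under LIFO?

FIFO COGS: 237 @ $8.85 + 279 @ $6.45 + 118 @ $10.15 = $5,094.70
LIFO COGS: 335 @ $10.15 + 279 @ $6.45 + 20 @ $8.85 = $5,376.80

COGS = $5,376.80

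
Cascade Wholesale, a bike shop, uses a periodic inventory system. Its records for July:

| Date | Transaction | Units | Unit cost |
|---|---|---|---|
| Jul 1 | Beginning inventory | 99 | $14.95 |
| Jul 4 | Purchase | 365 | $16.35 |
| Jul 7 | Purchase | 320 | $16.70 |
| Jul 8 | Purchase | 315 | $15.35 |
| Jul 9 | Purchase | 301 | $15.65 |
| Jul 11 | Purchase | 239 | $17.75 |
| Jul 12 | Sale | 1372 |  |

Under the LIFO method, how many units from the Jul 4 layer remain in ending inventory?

168

Jul 12, 1372 sold [LIFO — newest first]: 239 @ $17.75 + 301 @ $15.65 + 315 @ $15.35 + 320 @ $16.70 + 197 @ $16.35 = $22,353.10
Ending inventory: 99 @ $14.95 + 168 @ $16.35 = $4,226.85
Check: goods available $26,579.95 = COGS $22,353.10 + ending $4,226.85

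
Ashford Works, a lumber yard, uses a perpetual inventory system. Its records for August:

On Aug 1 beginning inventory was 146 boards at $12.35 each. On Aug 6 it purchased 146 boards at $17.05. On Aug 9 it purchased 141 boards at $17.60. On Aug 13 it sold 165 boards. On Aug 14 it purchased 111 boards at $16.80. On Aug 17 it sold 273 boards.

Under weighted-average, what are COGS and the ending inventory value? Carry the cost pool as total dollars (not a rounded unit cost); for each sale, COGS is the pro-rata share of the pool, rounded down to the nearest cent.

After Aug 1: 146 on hand, pool $1,803.10 (≈ $12.3500 each)
After Aug 6: 292 on hand, pool $4,292.40 (≈ $14.7000 each)
After Aug 9: 433 on hand, pool $6,774.00 (≈ $15.6443 each)
Aug 13, sell 165: 165/433 × $6,774.00 → $2,581.31
After Aug 14: 379 on hand, pool $6,057.49 (≈ $15.9828 each)
Aug 17, sell 273: 273/379 × $6,057.49 → $4,363.31
Total COGS = $2,581.31 + $4,363.31 = $6,944.62
Ending inventory (cost pool remaining) = $1,694.18
Check: goods available $8,638.80 = COGS $6,944.62 + ending $1,694.18

COGS = $6,944.62; ending inventory = $1,694.18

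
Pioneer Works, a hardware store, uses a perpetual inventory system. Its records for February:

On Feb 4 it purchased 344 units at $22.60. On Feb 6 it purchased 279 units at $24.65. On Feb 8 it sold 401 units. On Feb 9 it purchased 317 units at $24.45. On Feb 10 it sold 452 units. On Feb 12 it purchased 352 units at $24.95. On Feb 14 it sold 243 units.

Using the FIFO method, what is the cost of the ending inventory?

Ending inventory = $4,890.20

Feb 8, 401 sold [FIFO — oldest first]: 344 @ $22.60 + 57 @ $24.65 = $9,179.45
Feb 10, 452 sold [FIFO — oldest first]: 222 @ $24.65 + 230 @ $24.45 = $11,095.80
Feb 14, 243 sold [FIFO — oldest first]: 87 @ $24.45 + 156 @ $24.95 = $6,019.35
Total COGS = $9,179.45 + $11,095.80 + $6,019.35 = $26,294.60
Ending inventory: 196 @ $24.95 = $4,890.20
Check: goods available $31,184.80 = COGS $26,294.60 + ending $4,890.20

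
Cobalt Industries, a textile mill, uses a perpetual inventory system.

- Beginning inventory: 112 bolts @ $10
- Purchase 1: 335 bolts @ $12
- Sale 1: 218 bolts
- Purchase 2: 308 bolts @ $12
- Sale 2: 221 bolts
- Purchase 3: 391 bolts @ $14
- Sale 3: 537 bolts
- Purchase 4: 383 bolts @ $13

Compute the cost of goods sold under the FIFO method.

Sale 1 (218) [FIFO — oldest first]: 112 @ $10 + 106 @ $12 = $2,392
Sale 2 (221) [FIFO — oldest first]: 221 @ $12 = $2,652
Sale 3 (537) [FIFO — oldest first]: 8 @ $12 + 308 @ $12 + 221 @ $14 = $6,886
Total COGS = $2,392 + $2,652 + $6,886 = $11,930
Ending inventory: 170 @ $14 + 383 @ $13 = $7,359

COGS = $11,930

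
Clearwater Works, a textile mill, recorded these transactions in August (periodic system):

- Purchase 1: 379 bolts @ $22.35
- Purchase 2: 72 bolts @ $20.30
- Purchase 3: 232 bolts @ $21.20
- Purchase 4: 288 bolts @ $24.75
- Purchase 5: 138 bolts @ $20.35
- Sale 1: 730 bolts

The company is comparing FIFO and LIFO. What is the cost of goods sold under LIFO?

COGS = $16,316.30

FIFO COGS: 379 @ $22.35 + 72 @ $20.30 + 232 @ $21.20 + 47 @ $24.75 = $16,013.90
LIFO COGS: 138 @ $20.35 + 288 @ $24.75 + 232 @ $21.20 + 72 @ $20.30 = $16,316.30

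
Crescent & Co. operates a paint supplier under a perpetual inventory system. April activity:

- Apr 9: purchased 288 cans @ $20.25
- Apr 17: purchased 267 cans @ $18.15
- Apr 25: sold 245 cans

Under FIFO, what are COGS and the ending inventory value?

COGS = $4,961.25; ending inventory = $5,716.80

Apr 25, 245 sold [FIFO — oldest first]: 245 @ $20.25 = $4,961.25
Ending inventory: 43 @ $20.25 + 267 @ $18.15 = $5,716.80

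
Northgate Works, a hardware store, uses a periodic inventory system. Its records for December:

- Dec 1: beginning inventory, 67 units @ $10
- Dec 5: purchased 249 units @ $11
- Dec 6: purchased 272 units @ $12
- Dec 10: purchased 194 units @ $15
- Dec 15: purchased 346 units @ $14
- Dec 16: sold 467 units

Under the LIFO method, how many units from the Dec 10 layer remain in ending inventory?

Dec 16, 467 sold [LIFO — newest first]: 346 @ $14 + 121 @ $15 = $6,659
Ending inventory: 67 @ $10 + 249 @ $11 + 272 @ $12 + 73 @ $15 = $7,768

73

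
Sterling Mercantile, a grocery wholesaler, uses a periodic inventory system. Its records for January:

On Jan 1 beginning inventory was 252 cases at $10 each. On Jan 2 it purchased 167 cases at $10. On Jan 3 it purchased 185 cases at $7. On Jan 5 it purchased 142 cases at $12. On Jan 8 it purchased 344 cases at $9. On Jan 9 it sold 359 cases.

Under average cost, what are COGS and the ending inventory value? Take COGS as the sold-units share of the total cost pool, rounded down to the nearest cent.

COGS = $3,387.44; ending inventory = $6,897.56

Jan 9, sell 359: 359/1090 × $10,285.00 → $3,387.44
Ending inventory (cost pool remaining) = $6,897.56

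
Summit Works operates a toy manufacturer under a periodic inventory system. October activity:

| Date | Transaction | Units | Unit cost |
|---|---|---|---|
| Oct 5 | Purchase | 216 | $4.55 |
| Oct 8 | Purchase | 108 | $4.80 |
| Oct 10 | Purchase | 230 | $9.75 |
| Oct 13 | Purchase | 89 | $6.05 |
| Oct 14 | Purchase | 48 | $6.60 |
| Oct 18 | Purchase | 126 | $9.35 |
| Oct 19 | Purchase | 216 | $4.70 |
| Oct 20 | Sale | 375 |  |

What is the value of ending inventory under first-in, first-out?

Oct 20, 375 sold [FIFO — oldest first]: 216 @ $4.55 + 108 @ $4.80 + 51 @ $9.75 = $1,998.45
Ending inventory: 179 @ $9.75 + 89 @ $6.05 + 48 @ $6.60 + 126 @ $9.35 + 216 @ $4.70 = $4,793.80

Ending inventory = $4,793.80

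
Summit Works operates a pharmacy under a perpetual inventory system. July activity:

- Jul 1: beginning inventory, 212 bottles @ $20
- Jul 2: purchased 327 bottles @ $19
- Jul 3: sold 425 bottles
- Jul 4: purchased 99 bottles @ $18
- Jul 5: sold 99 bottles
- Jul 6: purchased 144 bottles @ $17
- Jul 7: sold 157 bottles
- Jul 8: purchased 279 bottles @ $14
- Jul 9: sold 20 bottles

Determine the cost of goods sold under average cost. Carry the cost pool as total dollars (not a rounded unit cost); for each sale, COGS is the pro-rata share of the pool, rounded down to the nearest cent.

After Jul 1: 212 on hand, pool $4,240.00 (≈ $20.0000 each)
After Jul 2: 539 on hand, pool $10,453.00 (≈ $19.3933 each)
Jul 3, sell 425: 425/539 × $10,453.00 → $8,242.16
After Jul 4: 213 on hand, pool $3,992.84 (≈ $18.7457 each)
Jul 5, sell 99: 99/213 × $3,992.84 → $1,855.82
After Jul 6: 258 on hand, pool $4,585.02 (≈ $17.7714 each)
Jul 7, sell 157: 157/258 × $4,585.02 → $2,790.10
After Jul 8: 380 on hand, pool $5,700.92 (≈ $15.0024 each)
Jul 9, sell 20: 20/380 × $5,700.92 → $300.04
Total COGS = $8,242.16 + $1,855.82 + $2,790.10 + $300.04 = $13,188.12
Ending inventory (cost pool remaining) = $5,400.88
Check: goods available $18,589.00 = COGS $13,188.12 + ending $5,400.88

COGS = $13,188.12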